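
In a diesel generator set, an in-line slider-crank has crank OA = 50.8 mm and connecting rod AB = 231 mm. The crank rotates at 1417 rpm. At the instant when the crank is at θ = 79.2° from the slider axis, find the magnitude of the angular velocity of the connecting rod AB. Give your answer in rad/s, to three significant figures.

6.26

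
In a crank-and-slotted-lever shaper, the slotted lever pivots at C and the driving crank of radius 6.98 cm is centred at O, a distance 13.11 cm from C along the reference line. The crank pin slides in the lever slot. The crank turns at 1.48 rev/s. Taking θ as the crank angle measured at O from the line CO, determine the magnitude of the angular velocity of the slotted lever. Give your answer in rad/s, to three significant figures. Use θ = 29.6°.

ω = 9.299 rad/s (from 1.48 rev/s).
Crank pin A relative to C: A = (d + r cosθ, r sinθ); lever angle φ = atan2(r sinθ, d + r cosθ).
Differentiating tanφ: φ̇ = rω(d cosθ + r)/(d² + r² + 2dr cosθ).
d² + r² + 2dr cosθ = |CA|² = 0.0379724 m²;  d cosθ + r = +0.18379 m.
|ω_lever| = |0.0698·9.299·+0.18379| / 0.0379724 = 3.1416 rad/s.

3.14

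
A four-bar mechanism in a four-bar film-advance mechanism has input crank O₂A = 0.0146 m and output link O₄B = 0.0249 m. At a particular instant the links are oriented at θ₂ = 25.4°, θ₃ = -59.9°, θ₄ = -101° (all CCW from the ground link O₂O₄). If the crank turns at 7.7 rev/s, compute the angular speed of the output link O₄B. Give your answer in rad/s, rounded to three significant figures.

43.0

ω₂ = 48.38 rad/s (from 7.7 rev/s).
Differentiating the loop-closure r₂e^{iθ₂}+r₃e^{iθ₃}=r₁+r₄e^{iθ₄} gives r₂ω₂e^{iθ₂}+r₃ω₃e^{iθ₃}=r₄ω₄e^{iθ₄}.
Eliminating the other unknown: ω₄ = r₂ω₂ sin(θ₂−θ₃) / [r₄ sin(θ₄−θ₃)].
Numerator sine = +0.99664; denominator sine = -0.65738.
Result = 0.0146·48.38·(+0.99664) / (0.0249·(-0.65738)) = -43.008 rad/s; magnitude 43.008 rad/s.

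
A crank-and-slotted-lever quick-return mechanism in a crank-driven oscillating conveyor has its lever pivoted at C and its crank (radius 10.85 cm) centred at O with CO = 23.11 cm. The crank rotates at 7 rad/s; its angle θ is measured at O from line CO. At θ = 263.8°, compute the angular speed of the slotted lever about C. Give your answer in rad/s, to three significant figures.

1.06

ω = 7 rad/s
Crank pin A relative to C: A = (d + r cosθ, r sinθ); lever angle φ = atan2(r sinθ, d + r cosθ).
Differentiating tanφ: φ̇ = rω(d cosθ + r)/(d² + r² + 2dr cosθ).
d² + r² + 2dr cosθ = |CA|² = 0.0597634 m²;  d cosθ + r = +0.083541 m.
|ω_lever| = |0.1085·7·+0.083541| / 0.0597634 = 1.0617 rad/s.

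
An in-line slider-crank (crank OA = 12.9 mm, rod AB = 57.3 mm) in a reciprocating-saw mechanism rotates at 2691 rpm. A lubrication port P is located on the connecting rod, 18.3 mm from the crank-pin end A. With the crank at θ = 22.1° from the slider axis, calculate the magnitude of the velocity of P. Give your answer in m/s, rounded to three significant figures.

2.72

ω = 281.8 rad/s.  Crank-pin speed |V_A| = rω = 3.6352 m/s, perpendicular to OA.
Rod angle: sinφ = −(r/L) sinθ ⇒ φ = -4.859°; ω_rod = −rω cosθ/√(L²−r²sin²θ) = -58.993 rad/s.
V_P = V_A + ω_rod × AP, with AP = 0.0183 m along the rod.
Components: V_Px = −rω sinθ − a·ω_rod·sinφ = -1.4591 m/s;  V_Py = rω cosθ + a·ω_rod·cosφ = +2.2925 m/s.
|V_P| = √(V_Px² + V_Py²) = 2.7174 m/s.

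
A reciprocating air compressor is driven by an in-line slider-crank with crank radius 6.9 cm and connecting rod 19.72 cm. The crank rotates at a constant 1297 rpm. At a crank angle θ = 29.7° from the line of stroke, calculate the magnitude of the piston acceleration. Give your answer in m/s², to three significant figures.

1350

ω = 2π·1297/60 = 135.8 rad/s
x(θ) = r cosθ + √(L² − r² sin²θ); with ω constant, a = ω²·d²x/dθ².
d²x/dθ² = −r cosθ − r²(cos2θ)/√u − r⁴ sin²2θ/(4u^{3/2}),  u = L² − r² sin²θ = 0.0377191 m².
Substituting r = 0.069 m, L = 0.1972 m, θ = 29.7°: d²x/dθ² = -0.072987 m.
a = ω²·d²x/dθ² = (135.8)²·(-0.072987) = -1346.4 m/s²;  |a| = 1346.4 m/s².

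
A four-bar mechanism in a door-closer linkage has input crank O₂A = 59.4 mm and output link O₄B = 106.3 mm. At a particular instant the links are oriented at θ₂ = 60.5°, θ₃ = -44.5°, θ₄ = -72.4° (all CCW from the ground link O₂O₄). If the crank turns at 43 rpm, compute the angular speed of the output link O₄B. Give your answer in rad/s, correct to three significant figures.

5.19

ω₂ = 4.503 rad/s (from 43 rpm).
Differentiating the loop-closure r₂e^{iθ₂}+r₃e^{iθ₃}=r₁+r₄e^{iθ₄} gives r₂ω₂e^{iθ₂}+r₃ω₃e^{iθ₃}=r₄ω₄e^{iθ₄}.
Eliminating the other unknown: ω₄ = r₂ω₂ sin(θ₂−θ₃) / [r₄ sin(θ₄−θ₃)].
Numerator sine = +0.96593; denominator sine = -0.46793.
Result = 0.0594·4.503·(+0.96593) / (0.1063·(-0.46793)) = -5.1941 rad/s; magnitude 5.1941 rad/s.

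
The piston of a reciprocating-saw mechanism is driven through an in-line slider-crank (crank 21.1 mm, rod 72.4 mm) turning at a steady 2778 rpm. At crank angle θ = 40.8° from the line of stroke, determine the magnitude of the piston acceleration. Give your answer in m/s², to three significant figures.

1440

ω = 2π·2778/60 = 290.9 rad/s
x(θ) = r cosθ + √(L² − r² sin²θ); with ω constant, a = ω²·d²x/dθ².
d²x/dθ² = −r cosθ − r²(cos2θ)/√u − r⁴ sin²2θ/(4u^{3/2}),  u = L² − r² sin²θ = 0.00505167 m².
Substituting r = 0.0211 m, L = 0.0724 m, θ = 40.8°: d²x/dθ² = -0.017023 m.
a = ω²·d²x/dθ² = (290.9)²·(-0.017023) = -1440.6 m/s²;  |a| = 1440.6 m/s².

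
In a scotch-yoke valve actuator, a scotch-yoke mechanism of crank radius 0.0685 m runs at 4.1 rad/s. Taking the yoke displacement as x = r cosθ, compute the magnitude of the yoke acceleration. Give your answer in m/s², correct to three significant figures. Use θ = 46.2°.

0.797

ω = 4.1 rad/s
x = r cosθ ⇒ ẍ = −rω² cosθ (ω constant).
|a| = rω²|cosθ| = 0.0685·(4.1)²·|cos 46.2°| = 0.79699 m/s².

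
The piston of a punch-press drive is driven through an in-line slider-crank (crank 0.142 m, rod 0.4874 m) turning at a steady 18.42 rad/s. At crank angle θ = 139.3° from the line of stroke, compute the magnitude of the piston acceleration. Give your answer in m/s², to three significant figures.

34.1

ω = 18.42 rad/s
x(θ) = r cosθ + √(L² − r² sin²θ); with ω constant, a = ω²·d²x/dθ².
d²x/dθ² = −r cosθ − r²(cos2θ)/√u − r⁴ sin²2θ/(4u^{3/2}),  u = L² − r² sin²θ = 0.228984 m².
Substituting r = 0.142 m, L = 0.4874 m, θ = 139.3°: d²x/dθ² = +0.10045 m.
a = ω²·d²x/dθ² = (18.42)²·(+0.10045) = +34.081 m/s²;  |a| = 34.081 m/s².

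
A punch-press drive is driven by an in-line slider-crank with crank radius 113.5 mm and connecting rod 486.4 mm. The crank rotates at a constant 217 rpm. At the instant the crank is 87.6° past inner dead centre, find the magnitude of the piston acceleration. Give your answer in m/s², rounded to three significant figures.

ω = 2π·217/60 = 22.72 rad/s
x(θ) = r cosθ + √(L² − r² sin²θ); with ω constant, a = ω²·d²x/dθ².
d²x/dθ² = −r cosθ − r²(cos2θ)/√u − r⁴ sin²2θ/(4u^{3/2}),  u = L² − r² sin²θ = 0.223725 m².
Substituting r = 0.1135 m, L = 0.4864 m, θ = 87.6°: d²x/dθ² = +0.022384 m.
a = ω²·d²x/dθ² = (22.72)²·(+0.022384) = +11.559 m/s²;  |a| = 11.559 m/s².

11.6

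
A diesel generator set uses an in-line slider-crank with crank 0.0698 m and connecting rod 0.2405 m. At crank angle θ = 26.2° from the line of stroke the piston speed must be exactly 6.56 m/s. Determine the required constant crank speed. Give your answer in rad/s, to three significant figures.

For an in-line slider-crank, |v_piston| = rω|sinθ|·[1 + r cosθ/√(L² − r² sin²θ)].
With r = 0.0698 m, L = 0.2405 m, θ = 26.2°: the bracketed kinematic factor |dx/dθ| = 0.038909 m.
ω = v/|dx/dθ| = 6.56/0.038909 = 168.6 rad/s.

169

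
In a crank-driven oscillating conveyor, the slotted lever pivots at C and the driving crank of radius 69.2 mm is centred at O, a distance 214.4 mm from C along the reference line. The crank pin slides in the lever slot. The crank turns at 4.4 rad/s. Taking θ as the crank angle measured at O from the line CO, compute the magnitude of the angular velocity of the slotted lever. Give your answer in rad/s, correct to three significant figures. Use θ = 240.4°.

ω = 4.4 rad/s
Crank pin A relative to C: A = (d + r cosθ, r sinθ); lever angle φ = atan2(r sinθ, d + r cosθ).
Differentiating tanφ: φ̇ = rω(d cosθ + r)/(d² + r² + 2dr cosθ).
d² + r² + 2dr cosθ = |CA|² = 0.0360993 m²;  d cosθ + r = -0.036701 m.
|ω_lever| = |0.0692·4.4·-0.036701| / 0.0360993 = 0.30956 rad/s.

0.310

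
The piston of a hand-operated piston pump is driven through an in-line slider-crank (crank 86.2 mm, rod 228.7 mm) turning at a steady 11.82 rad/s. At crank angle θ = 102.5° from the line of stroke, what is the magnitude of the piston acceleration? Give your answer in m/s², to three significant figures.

7.00

ω = 11.82 rad/s
x(θ) = r cosθ + √(L² − r² sin²θ); with ω constant, a = ω²·d²x/dθ².
d²x/dθ² = −r cosθ − r²(cos2θ)/√u − r⁴ sin²2θ/(4u^{3/2}),  u = L² − r² sin²θ = 0.0452213 m².
Substituting r = 0.0862 m, L = 0.2287 m, θ = 102.5°: d²x/dθ² = +0.050069 m.
a = ω²·d²x/dθ² = (11.82)²·(+0.050069) = +6.9952 m/s²;  |a| = 6.9952 m/s².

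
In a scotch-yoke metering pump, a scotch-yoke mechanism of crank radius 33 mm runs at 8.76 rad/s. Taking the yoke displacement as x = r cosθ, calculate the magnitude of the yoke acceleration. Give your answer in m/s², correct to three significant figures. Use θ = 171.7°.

2.51

ω = 8.76 rad/s
x = r cosθ ⇒ ẍ = −rω² cosθ (ω constant).
|a| = rω²|cosθ| = 0.033·(8.76)²·|cos 171.7°| = 2.5058 m/s².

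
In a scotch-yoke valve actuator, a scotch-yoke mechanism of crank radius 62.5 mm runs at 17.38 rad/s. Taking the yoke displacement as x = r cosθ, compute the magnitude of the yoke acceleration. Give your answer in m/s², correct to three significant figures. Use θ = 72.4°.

ω = 17.38 rad/s
x = r cosθ ⇒ ẍ = −rω² cosθ (ω constant).
|a| = rω²|cosθ| = 0.0625·(17.38)²·|cos 72.4°| = 5.7084 m/s².

5.71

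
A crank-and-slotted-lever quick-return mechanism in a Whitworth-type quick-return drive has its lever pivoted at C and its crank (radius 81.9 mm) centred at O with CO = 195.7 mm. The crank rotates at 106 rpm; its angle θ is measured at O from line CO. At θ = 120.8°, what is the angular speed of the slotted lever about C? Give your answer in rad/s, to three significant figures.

ω = 11.1 rad/s (from 106 rpm).
Crank pin A relative to C: A = (d + r cosθ, r sinθ); lever angle φ = atan2(r sinθ, d + r cosθ).
Differentiating tanφ: φ̇ = rω(d cosθ + r)/(d² + r² + 2dr cosθ).
d² + r² + 2dr cosθ = |CA|² = 0.0285922 m²;  d cosθ + r = -0.018307 m.
|ω_lever| = |0.0819·11.1·-0.018307| / 0.0285922 = 0.58208 rad/s.

0.582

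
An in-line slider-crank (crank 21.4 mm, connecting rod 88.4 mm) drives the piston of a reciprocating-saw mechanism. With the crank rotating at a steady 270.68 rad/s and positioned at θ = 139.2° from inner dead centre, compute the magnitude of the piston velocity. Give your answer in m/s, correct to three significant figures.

3.08

ω = 270.7 rad/s
For an in-line slider-crank, x = r cosθ + √(L² − r² sin²θ), so v = −rω sinθ·[1 + r cosθ/√(L² − r² sin²θ)].
With r = 0.0214 m, L = 0.0884 m, θ = 139.2°: √(L² − r² sin²θ) = 0.087287 m.
v = −0.0214·270.7·0.65342·[1 + 0.0214·-0.75700/0.087287] = -3.0825 m/s.
|v| = 3.0825 m/s.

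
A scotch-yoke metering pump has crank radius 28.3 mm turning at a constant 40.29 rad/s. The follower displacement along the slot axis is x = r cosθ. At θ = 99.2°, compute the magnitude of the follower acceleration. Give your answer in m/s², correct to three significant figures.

ω = 40.29 rad/s
x = r cosθ ⇒ ẍ = −rω² cosθ (ω constant).
|a| = rω²|cosθ| = 0.0283·(40.29)²·|cos 99.2°| = 7.3448 m/s².

7.34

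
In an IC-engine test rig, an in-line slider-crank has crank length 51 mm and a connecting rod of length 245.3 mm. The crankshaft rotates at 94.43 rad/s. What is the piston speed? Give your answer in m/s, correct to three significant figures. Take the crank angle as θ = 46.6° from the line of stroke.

4.00

ω = 94.43 rad/s
For an in-line slider-crank, x = r cosθ + √(L² − r² sin²θ), so v = −rω sinθ·[1 + r cosθ/√(L² − r² sin²θ)].
With r = 0.051 m, L = 0.2453 m, θ = 46.6°: √(L² − r² sin²θ) = 0.24249 m.
v = −0.051·94.43·0.72657·[1 + 0.051·0.68709/0.24249] = -4.0048 m/s.
|v| = 4.0048 m/s.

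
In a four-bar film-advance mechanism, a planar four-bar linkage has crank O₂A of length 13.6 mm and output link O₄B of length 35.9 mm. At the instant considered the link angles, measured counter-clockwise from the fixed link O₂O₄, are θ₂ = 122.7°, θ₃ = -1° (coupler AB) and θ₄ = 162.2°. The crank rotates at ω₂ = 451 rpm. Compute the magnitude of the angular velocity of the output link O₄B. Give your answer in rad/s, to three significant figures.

ω₂ = 47.23 rad/s (from 451 rpm).
Differentiating the loop-closure r₂e^{iθ₂}+r₃e^{iθ₃}=r₁+r₄e^{iθ₄} gives r₂ω₂e^{iθ₂}+r₃ω₃e^{iθ₃}=r₄ω₄e^{iθ₄}.
Eliminating the other unknown: ω₄ = r₂ω₂ sin(θ₂−θ₃) / [r₄ sin(θ₄−θ₃)].
Numerator sine = +0.83195; denominator sine = +0.28903.
Result = 0.0136·47.23·(+0.83195) / (0.0359·(+0.28903)) = +51.5 rad/s; magnitude 51.5 rad/s.

51.5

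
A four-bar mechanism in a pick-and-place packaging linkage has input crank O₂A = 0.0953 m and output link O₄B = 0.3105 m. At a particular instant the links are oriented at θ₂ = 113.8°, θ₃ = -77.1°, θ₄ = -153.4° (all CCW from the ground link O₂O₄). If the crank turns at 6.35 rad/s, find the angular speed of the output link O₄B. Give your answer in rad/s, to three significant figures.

ω₂ = 6.35 rad/s
Differentiating the loop-closure r₂e^{iθ₂}+r₃e^{iθ₃}=r₁+r₄e^{iθ₄} gives r₂ω₂e^{iθ₂}+r₃ω₃e^{iθ₃}=r₄ω₄e^{iθ₄}.
Eliminating the other unknown: ω₄ = r₂ω₂ sin(θ₂−θ₃) / [r₄ sin(θ₄−θ₃)].
Numerator sine = -0.18910; denominator sine = -0.97155.
Result = 0.0953·6.35·(-0.18910) / (0.3105·(-0.97155)) = +0.37933 rad/s; magnitude 0.37933 rad/s.

0.379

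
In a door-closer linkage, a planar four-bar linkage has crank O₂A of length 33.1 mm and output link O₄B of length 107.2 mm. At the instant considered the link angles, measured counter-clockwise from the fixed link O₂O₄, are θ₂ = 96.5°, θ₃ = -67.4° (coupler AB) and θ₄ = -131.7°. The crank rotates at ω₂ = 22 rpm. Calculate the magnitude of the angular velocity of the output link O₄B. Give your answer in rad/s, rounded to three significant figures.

ω₂ = 2.304 rad/s (from 22 rpm).
Differentiating the loop-closure r₂e^{iθ₂}+r₃e^{iθ₃}=r₁+r₄e^{iθ₄} gives r₂ω₂e^{iθ₂}+r₃ω₃e^{iθ₃}=r₄ω₄e^{iθ₄}.
Eliminating the other unknown: ω₄ = r₂ω₂ sin(θ₂−θ₃) / [r₄ sin(θ₄−θ₃)].
Numerator sine = +0.27731; denominator sine = -0.90108.
Result = 0.0331·2.304·(+0.27731) / (0.1072·(-0.90108)) = -0.21893 rad/s; magnitude 0.21893 rad/s.

0.219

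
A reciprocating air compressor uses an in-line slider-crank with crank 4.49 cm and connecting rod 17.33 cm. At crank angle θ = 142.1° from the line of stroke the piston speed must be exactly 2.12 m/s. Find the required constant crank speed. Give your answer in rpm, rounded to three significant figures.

926

For an in-line slider-crank, |v_piston| = rω|sinθ|·[1 + r cosθ/√(L² − r² sin²θ)].
With r = 0.0449 m, L = 0.1733 m, θ = 142.1°: the bracketed kinematic factor |dx/dθ| = 0.02187 m.
ω = v/|dx/dθ| = 2.12/0.02187 = 96.937 rad/s.
N = 60ω/(2π) = 925.68 rpm.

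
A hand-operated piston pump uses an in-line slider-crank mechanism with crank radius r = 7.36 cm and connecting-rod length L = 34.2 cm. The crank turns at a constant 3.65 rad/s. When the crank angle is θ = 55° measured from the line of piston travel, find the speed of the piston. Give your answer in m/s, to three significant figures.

0.248

ω = 3.65 rad/s
For an in-line slider-crank, x = r cosθ + √(L² − r² sin²θ), so v = −rω sinθ·[1 + r cosθ/√(L² − r² sin²θ)].
With r = 0.0736 m, L = 0.342 m, θ = 55°: √(L² − r² sin²θ) = 0.33664 m.
v = −0.0736·3.65·0.81915·[1 + 0.0736·0.57358/0.33664] = -0.24765 m/s.
|v| = 0.24765 m/s.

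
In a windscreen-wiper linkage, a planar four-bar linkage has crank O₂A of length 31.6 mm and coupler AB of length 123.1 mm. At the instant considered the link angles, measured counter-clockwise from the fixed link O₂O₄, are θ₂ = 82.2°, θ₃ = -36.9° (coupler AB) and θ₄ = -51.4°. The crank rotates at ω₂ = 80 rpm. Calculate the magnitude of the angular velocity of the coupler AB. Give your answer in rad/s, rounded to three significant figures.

ω₂ = 8.378 rad/s (from 80 rpm).
Differentiating the loop-closure r₂e^{iθ₂}+r₃e^{iθ₃}=r₁+r₄e^{iθ₄} gives r₂ω₂e^{iθ₂}+r₃ω₃e^{iθ₃}=r₄ω₄e^{iθ₄}.
Eliminating the other unknown: ω₃ = r₂ω₂ sin(θ₄−θ₂) / [r₃ sin(θ₃−θ₄)].
Numerator sine = -0.72417; denominator sine = +0.25038.
Result = 0.0316·8.378·(-0.72417) / (0.1231·(+0.25038)) = -6.22 rad/s; magnitude 6.22 rad/s.

6.22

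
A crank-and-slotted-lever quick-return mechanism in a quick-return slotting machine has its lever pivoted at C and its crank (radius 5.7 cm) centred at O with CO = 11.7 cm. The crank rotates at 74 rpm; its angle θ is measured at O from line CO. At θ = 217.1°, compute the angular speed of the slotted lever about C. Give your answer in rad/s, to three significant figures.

ω = 7.749 rad/s (from 74 rpm).
Crank pin A relative to C: A = (d + r cosθ, r sinθ); lever angle φ = atan2(r sinθ, d + r cosθ).
Differentiating tanφ: φ̇ = rω(d cosθ + r)/(d² + r² + 2dr cosθ).
d² + r² + 2dr cosθ = |CA|² = 0.00629983 m²;  d cosθ + r = -0.036317 m.
|ω_lever| = |0.057·7.749·-0.036317| / 0.00629983 = 2.5464 rad/s.

2.55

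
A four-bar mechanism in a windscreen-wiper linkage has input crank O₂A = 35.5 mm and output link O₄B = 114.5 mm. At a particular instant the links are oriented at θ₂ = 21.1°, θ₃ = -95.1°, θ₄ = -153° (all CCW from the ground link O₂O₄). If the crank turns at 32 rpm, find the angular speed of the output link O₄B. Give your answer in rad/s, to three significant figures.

ω₂ = 3.351 rad/s (from 32 rpm).
Differentiating the loop-closure r₂e^{iθ₂}+r₃e^{iθ₃}=r₁+r₄e^{iθ₄} gives r₂ω₂e^{iθ₂}+r₃ω₃e^{iθ₃}=r₄ω₄e^{iθ₄}.
Eliminating the other unknown: ω₄ = r₂ω₂ sin(θ₂−θ₃) / [r₄ sin(θ₄−θ₃)].
Numerator sine = +0.89726; denominator sine = -0.84712.
Result = 0.0355·3.351·(+0.89726) / (0.1145·(-0.84712)) = -1.1005 rad/s; magnitude 1.1005 rad/s.

1.10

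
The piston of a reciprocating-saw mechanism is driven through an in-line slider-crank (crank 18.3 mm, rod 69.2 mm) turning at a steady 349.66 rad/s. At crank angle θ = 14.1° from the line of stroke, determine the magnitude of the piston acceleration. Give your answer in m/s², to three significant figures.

2690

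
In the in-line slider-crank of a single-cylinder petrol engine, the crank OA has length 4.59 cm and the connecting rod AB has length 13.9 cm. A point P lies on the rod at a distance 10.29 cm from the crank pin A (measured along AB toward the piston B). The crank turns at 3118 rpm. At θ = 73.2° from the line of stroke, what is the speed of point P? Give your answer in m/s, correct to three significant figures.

15.5

ω = 326.5 rad/s.  Crank-pin speed |V_A| = rω = 14.987 m/s, perpendicular to OA.
Rod angle: sinφ = −(r/L) sinθ ⇒ φ = -18.429°; ω_rod = −rω cosθ/√(L²−r²sin²θ) = -32.848 rad/s.
V_P = V_A + ω_rod × AP, with AP = 0.1029 m along the rod.
Components: V_Px = −rω sinθ − a·ω_rod·sinφ = -15.416 m/s;  V_Py = rω cosθ + a·ω_rod·cosφ = +1.125 m/s.
|V_P| = √(V_Px² + V_Py²) = 15.457 m/s.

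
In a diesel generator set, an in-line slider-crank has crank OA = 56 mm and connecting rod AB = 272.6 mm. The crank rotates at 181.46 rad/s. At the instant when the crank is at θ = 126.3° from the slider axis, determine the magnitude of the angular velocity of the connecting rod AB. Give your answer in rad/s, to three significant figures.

22.4

ω = 181.5 rad/s
The rod makes angle φ with the slider axis where L sinφ = r sinθ; differentiating, L cosφ·φ̇ = r ω cosθ.
L cosφ = √(L² − r² sin²θ) = 0.26884 m.
|ω_rod| = r ω |cosθ| / √(L² − r² sin²θ) = 0.056·181.5·0.59201/0.26884 = 22.377 rad/s.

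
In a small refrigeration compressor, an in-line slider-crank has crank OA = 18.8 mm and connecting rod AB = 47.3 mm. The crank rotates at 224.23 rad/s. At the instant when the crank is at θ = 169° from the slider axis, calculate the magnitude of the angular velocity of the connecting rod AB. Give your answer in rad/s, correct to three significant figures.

ω = 224.2 rad/s
The rod makes angle φ with the slider axis where L sinφ = r sinθ; differentiating, L cosφ·φ̇ = r ω cosθ.
L cosφ = √(L² − r² sin²θ) = 0.047164 m.
|ω_rod| = r ω |cosθ| / √(L² − r² sin²θ) = 0.0188·224.2·0.98163/0.047164 = 87.738 rad/s.

87.7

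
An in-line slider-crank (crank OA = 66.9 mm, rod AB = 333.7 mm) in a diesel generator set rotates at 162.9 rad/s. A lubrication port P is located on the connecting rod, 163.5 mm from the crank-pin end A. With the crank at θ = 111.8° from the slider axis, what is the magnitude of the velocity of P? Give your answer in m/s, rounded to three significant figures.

9.96

ω = 162.9 rad/s.  Crank-pin speed |V_A| = rω = 10.898 m/s, perpendicular to OA.
Rod angle: sinφ = −(r/L) sinθ ⇒ φ = -10.728°; ω_rod = −rω cosθ/√(L²−r²sin²θ) = +12.344 rad/s.
V_P = V_A + ω_rod × AP, with AP = 0.1635 m along the rod.
Components: V_Px = −rω sinθ − a·ω_rod·sinφ = -9.743 m/s;  V_Py = rω cosθ + a·ω_rod·cosφ = -2.0642 m/s.
|V_P| = √(V_Px² + V_Py²) = 9.9592 m/s.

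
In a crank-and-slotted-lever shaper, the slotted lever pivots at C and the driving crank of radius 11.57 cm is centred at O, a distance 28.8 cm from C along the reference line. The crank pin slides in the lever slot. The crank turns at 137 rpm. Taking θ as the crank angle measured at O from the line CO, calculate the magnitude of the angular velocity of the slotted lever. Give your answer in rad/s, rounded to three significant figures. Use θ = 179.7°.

ω = 14.35 rad/s (from 137 rpm).
Crank pin A relative to C: A = (d + r cosθ, r sinθ); lever angle φ = atan2(r sinθ, d + r cosθ).
Differentiating tanφ: φ̇ = rω(d cosθ + r)/(d² + r² + 2dr cosθ).
d² + r² + 2dr cosθ = |CA|² = 0.0296882 m²;  d cosθ + r = -0.1723 m.
|ω_lever| = |0.1157·14.35·-0.1723| / 0.0296882 = 9.6333 rad/s.

9.63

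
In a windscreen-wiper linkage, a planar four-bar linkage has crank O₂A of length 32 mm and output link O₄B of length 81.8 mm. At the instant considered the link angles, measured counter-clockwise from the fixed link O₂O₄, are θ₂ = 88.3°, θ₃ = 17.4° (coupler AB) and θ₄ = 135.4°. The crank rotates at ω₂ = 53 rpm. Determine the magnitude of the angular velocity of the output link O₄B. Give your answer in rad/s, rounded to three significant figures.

ω₂ = 5.55 rad/s (from 53 rpm).
Differentiating the loop-closure r₂e^{iθ₂}+r₃e^{iθ₃}=r₁+r₄e^{iθ₄} gives r₂ω₂e^{iθ₂}+r₃ω₃e^{iθ₃}=r₄ω₄e^{iθ₄}.
Eliminating the other unknown: ω₄ = r₂ω₂ sin(θ₂−θ₃) / [r₄ sin(θ₄−θ₃)].
Numerator sine = +0.94495; denominator sine = +0.88295.
Result = 0.032·5.55·(+0.94495) / (0.0818·(+0.88295)) = +2.3237 rad/s; magnitude 2.3237 rad/s.

2.32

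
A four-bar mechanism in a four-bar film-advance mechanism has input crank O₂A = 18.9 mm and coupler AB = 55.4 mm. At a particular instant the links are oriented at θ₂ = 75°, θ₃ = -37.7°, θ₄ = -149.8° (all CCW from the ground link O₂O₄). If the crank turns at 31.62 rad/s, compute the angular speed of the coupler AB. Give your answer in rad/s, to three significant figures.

8.20

ω₂ = 31.62 rad/s
Differentiating the loop-closure r₂e^{iθ₂}+r₃e^{iθ₃}=r₁+r₄e^{iθ₄} gives r₂ω₂e^{iθ₂}+r₃ω₃e^{iθ₃}=r₄ω₄e^{iθ₄}.
Eliminating the other unknown: ω₃ = r₂ω₂ sin(θ₄−θ₂) / [r₃ sin(θ₃−θ₄)].
Numerator sine = +0.70463; denominator sine = +0.92653.
Result = 0.0189·31.62·(+0.70463) / (0.0554·(+0.92653)) = +8.2039 rad/s; magnitude 8.2039 rad/s.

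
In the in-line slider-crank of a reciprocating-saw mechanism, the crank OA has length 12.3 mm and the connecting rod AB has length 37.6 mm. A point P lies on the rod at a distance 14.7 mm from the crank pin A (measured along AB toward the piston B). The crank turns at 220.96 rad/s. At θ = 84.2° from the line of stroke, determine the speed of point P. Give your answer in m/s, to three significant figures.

ω = 221 rad/s.  Crank-pin speed |V_A| = rω = 2.7178 m/s, perpendicular to OA.
Rod angle: sinφ = −(r/L) sinθ ⇒ φ = -18.993°; ω_rod = −rω cosθ/√(L²−r²sin²θ) = -7.7251 rad/s.
V_P = V_A + ω_rod × AP, with AP = 0.0147 m along the rod.
Components: V_Px = −rω sinθ − a·ω_rod·sinφ = -2.7409 m/s;  V_Py = rω cosθ + a·ω_rod·cosφ = +0.16727 m/s.
|V_P| = √(V_Px² + V_Py²) = 2.746 m/s.

2.75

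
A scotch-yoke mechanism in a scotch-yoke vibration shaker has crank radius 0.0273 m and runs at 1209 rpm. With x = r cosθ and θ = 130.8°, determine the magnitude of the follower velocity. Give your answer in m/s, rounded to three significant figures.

ω = 126.6 rad/s (from 1209 rpm).
x = r cosθ ⇒ ẋ = −rω sinθ.
|v| = rω|sinθ| = 0.0273·126.6·|sin 130.8°| = 2.6164 m/s.

2.62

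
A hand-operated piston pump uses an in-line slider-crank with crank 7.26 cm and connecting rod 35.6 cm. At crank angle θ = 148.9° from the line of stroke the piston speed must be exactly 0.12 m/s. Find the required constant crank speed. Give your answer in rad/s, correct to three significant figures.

For an in-line slider-crank, |v_piston| = rω|sinθ|·[1 + r cosθ/√(L² − r² sin²θ)].
With r = 0.0726 m, L = 0.356 m, θ = 148.9°: the bracketed kinematic factor |dx/dθ| = 0.030915 m.
ω = v/|dx/dθ| = 0.12/0.030915 = 3.8816 rad/s.

3.88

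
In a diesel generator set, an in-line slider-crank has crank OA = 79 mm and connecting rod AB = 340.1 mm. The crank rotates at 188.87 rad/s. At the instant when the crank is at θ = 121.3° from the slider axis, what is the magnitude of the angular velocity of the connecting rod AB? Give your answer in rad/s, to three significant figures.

23.3

ω = 188.9 rad/s
The rod makes angle φ with the slider axis where L sinφ = r sinθ; differentiating, L cosφ·φ̇ = r ω cosθ.
L cosφ = √(L² − r² sin²θ) = 0.33333 m.
|ω_rod| = r ω |cosθ| / √(L² − r² sin²θ) = 0.079·188.9·0.51952/0.33333 = 23.255 rad/s.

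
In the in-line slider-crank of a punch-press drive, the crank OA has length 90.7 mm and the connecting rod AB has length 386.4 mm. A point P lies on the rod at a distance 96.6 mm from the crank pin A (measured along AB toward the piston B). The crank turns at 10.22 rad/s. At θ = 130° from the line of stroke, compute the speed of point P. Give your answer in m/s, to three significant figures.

ω = 10.22 rad/s.  Crank-pin speed |V_A| = rω = 0.92695 m/s, perpendicular to OA.
Rod angle: sinφ = −(r/L) sinθ ⇒ φ = -10.359°; ω_rod = −rω cosθ/√(L²−r²sin²θ) = +1.5676 rad/s.
V_P = V_A + ω_rod × AP, with AP = 0.0966 m along the rod.
Components: V_Px = −rω sinθ − a·ω_rod·sinφ = -0.68286 m/s;  V_Py = rω cosθ + a·ω_rod·cosφ = -0.44688 m/s.
|V_P| = √(V_Px² + V_Py²) = 0.81609 m/s.

0.816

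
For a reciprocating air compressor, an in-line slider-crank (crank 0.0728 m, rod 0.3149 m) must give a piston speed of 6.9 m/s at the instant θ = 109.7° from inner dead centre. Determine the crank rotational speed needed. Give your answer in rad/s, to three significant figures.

109

For an in-line slider-crank, |v_piston| = rω|sinθ|·[1 + r cosθ/√(L² − r² sin²θ)].
With r = 0.0728 m, L = 0.3149 m, θ = 109.7°: the bracketed kinematic factor |dx/dθ| = 0.063067 m.
ω = v/|dx/dθ| = 6.9/0.063067 = 109.41 rad/s.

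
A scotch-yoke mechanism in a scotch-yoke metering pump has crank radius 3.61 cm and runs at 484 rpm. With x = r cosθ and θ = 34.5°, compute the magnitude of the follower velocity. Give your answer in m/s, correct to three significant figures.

ω = 50.68 rad/s (from 484 rpm).
x = r cosθ ⇒ ẋ = −rω sinθ.
|v| = rω|sinθ| = 0.0361·50.68·|sin 34.5°| = 1.0364 m/s.

1.04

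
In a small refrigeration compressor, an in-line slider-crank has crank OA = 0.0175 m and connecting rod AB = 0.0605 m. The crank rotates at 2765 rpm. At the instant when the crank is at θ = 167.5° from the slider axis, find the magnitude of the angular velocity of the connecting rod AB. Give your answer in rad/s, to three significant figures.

81.9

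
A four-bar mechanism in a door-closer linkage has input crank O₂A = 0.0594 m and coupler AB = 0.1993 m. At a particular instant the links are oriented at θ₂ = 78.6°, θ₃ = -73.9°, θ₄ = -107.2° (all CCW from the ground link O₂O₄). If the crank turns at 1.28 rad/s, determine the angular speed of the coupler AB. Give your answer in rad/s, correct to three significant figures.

0.0702

ω₂ = 1.28 rad/s
Differentiating the loop-closure r₂e^{iθ₂}+r₃e^{iθ₃}=r₁+r₄e^{iθ₄} gives r₂ω₂e^{iθ₂}+r₃ω₃e^{iθ₃}=r₄ω₄e^{iθ₄}.
Eliminating the other unknown: ω₃ = r₂ω₂ sin(θ₄−θ₂) / [r₃ sin(θ₃−θ₄)].
Numerator sine = +0.10106; denominator sine = +0.54902.
Result = 0.0594·1.28·(+0.10106) / (0.1993·(+0.54902)) = +0.07022 rad/s; magnitude 0.07022 rad/s.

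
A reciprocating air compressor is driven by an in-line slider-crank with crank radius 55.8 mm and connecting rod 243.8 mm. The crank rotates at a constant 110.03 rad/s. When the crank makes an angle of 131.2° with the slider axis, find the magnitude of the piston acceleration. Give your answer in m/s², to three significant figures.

464

ω = 110 rad/s
x(θ) = r cosθ + √(L² − r² sin²θ); with ω constant, a = ω²·d²x/dθ².
d²x/dθ² = −r cosθ − r²(cos2θ)/√u − r⁴ sin²2θ/(4u^{3/2}),  u = L² − r² sin²θ = 0.0576757 m².
Substituting r = 0.0558 m, L = 0.2438 m, θ = 131.2°: d²x/dθ² = +0.038298 m.
a = ω²·d²x/dθ² = (110)²·(+0.038298) = +463.65 m/s²;  |a| = 463.65 m/s².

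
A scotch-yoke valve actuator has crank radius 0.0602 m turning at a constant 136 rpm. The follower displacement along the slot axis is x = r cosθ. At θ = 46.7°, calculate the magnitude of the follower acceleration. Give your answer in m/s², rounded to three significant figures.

ω = 14.24 rad/s (from 136 rpm).
x = r cosθ ⇒ ẍ = −rω² cosθ (ω constant).
|a| = rω²|cosθ| = 0.0602·(14.24)²·|cos 46.7°| = 8.3741 m/s².

8.37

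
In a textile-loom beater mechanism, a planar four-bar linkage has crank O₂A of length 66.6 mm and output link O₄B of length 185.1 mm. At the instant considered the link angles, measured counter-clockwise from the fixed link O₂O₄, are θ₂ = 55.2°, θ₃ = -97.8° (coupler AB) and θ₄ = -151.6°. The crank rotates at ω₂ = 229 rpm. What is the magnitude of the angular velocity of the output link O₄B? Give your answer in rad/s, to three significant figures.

4.85

ω₂ = 23.98 rad/s (from 229 rpm).
Differentiating the loop-closure r₂e^{iθ₂}+r₃e^{iθ₃}=r₁+r₄e^{iθ₄} gives r₂ω₂e^{iθ₂}+r₃ω₃e^{iθ₃}=r₄ω₄e^{iθ₄}.
Eliminating the other unknown: ω₄ = r₂ω₂ sin(θ₂−θ₃) / [r₄ sin(θ₄−θ₃)].
Numerator sine = +0.45399; denominator sine = -0.80696.
Result = 0.0666·23.98·(+0.45399) / (0.1851·(-0.80696)) = -4.8543 rad/s; magnitude 4.8543 rad/s.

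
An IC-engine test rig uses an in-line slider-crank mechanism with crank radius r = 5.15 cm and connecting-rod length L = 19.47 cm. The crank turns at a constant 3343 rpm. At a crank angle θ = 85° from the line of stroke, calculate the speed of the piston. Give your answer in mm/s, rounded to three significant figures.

ω = 2π·3343/60 = 350.1 rad/s
For an in-line slider-crank, x = r cosθ + √(L² − r² sin²θ), so v = −rω sinθ·[1 + r cosθ/√(L² − r² sin²θ)].
With r = 0.0515 m, L = 0.1947 m, θ = 85°: √(L² − r² sin²θ) = 0.18782 m.
v = −0.0515·350.1·0.99619·[1 + 0.0515·0.08716/0.18782] = -18.39 m/s.
|v| = 18.39 m/s = 18390 mm/s.

18400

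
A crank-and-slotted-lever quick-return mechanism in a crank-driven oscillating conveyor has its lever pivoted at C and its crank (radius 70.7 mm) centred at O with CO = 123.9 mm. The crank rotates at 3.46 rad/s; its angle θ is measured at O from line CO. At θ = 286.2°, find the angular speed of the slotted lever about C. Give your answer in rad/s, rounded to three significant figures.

1.02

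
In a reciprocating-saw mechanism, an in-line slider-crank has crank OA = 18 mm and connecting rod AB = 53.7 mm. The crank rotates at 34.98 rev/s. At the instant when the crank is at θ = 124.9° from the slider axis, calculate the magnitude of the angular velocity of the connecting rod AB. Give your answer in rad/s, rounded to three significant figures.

ω = 219.8 rad/s (converted from 34.98 rev/s).
The rod makes angle φ with the slider axis where L sinφ = r sinθ; differentiating, L cosφ·φ̇ = r ω cosθ.
L cosφ = √(L² − r² sin²θ) = 0.051631 m.
|ω_rod| = r ω |cosθ| / √(L² − r² sin²θ) = 0.018·219.8·0.57215/0.051631 = 43.84 rad/s.

43.8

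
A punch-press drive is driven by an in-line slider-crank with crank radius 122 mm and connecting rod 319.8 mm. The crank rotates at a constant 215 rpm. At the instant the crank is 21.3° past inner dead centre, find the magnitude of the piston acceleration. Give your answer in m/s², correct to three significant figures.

75.6

ω = 2π·215/60 = 22.51 rad/s
x(θ) = r cosθ + √(L² − r² sin²θ); with ω constant, a = ω²·d²x/dθ².
d²x/dθ² = −r cosθ − r²(cos2θ)/√u − r⁴ sin²2θ/(4u^{3/2}),  u = L² − r² sin²θ = 0.100308 m².
Substituting r = 0.122 m, L = 0.3198 m, θ = 21.3°: d²x/dθ² = -0.14906 m.
a = ω²·d²x/dθ² = (22.51)²·(-0.14906) = -75.56 m/s²;  |a| = 75.56 m/s².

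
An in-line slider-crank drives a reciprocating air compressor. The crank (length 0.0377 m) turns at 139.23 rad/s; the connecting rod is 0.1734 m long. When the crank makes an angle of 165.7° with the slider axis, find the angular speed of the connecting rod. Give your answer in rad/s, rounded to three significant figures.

29.4

ω = 139.2 rad/s
The rod makes angle φ with the slider axis where L sinφ = r sinθ; differentiating, L cosφ·φ̇ = r ω cosθ.
L cosφ = √(L² − r² sin²θ) = 0.17315 m.
|ω_rod| = r ω |cosθ| / √(L² − r² sin²θ) = 0.0377·139.2·0.96902/0.17315 = 29.375 rad/s.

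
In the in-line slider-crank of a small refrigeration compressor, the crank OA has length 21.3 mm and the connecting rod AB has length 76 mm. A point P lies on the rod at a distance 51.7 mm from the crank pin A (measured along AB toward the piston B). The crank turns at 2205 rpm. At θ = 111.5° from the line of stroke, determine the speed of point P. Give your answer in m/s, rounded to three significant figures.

4.28

ω = 230.9 rad/s.  Crank-pin speed |V_A| = rω = 4.9183 m/s, perpendicular to OA.
Rod angle: sinφ = −(r/L) sinθ ⇒ φ = -15.115°; ω_rod = −rω cosθ/√(L²−r²sin²θ) = +24.568 rad/s.
V_P = V_A + ω_rod × AP, with AP = 0.0517 m along the rod.
Components: V_Px = −rω sinθ − a·ω_rod·sinφ = -4.2449 m/s;  V_Py = rω cosθ + a·ω_rod·cosφ = -0.57635 m/s.
|V_P| = √(V_Px² + V_Py²) = 4.2838 m/s.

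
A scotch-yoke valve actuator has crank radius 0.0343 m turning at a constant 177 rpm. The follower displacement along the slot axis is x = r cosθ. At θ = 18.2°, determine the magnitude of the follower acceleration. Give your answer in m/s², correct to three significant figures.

11.2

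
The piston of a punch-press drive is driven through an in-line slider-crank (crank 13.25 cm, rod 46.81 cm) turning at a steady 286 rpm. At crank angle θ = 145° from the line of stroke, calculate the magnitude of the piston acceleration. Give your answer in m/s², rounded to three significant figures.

85.1

ω = 2π·286/60 = 29.95 rad/s
x(θ) = r cosθ + √(L² − r² sin²θ); with ω constant, a = ω²·d²x/dθ².
d²x/dθ² = −r cosθ − r²(cos2θ)/√u − r⁴ sin²2θ/(4u^{3/2}),  u = L² − r² sin²θ = 0.213342 m².
Substituting r = 0.1325 m, L = 0.4681 m, θ = 145°: d²x/dθ² = +0.094847 m.
a = ω²·d²x/dθ² = (29.95)²·(+0.094847) = +85.077 m/s²;  |a| = 85.077 m/s².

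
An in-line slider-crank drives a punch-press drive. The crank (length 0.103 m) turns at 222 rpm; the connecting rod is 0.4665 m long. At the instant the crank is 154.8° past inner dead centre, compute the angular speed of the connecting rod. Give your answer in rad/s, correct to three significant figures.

4.67

ω = 23.25 rad/s (converted from 222 rpm).
The rod makes angle φ with the slider axis where L sinφ = r sinθ; differentiating, L cosφ·φ̇ = r ω cosθ.
L cosφ = √(L² − r² sin²θ) = 0.46443 m.
|ω_rod| = r ω |cosθ| / √(L² − r² sin²θ) = 0.103·23.25·0.90483/0.46443 = 4.6651 rad/s.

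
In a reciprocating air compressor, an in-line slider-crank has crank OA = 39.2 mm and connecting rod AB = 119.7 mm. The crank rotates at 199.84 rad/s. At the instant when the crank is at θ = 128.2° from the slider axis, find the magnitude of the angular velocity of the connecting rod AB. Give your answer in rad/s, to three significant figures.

41.9

ω = 199.8 rad/s
The rod makes angle φ with the slider axis where L sinφ = r sinθ; differentiating, L cosφ·φ̇ = r ω cosθ.
L cosφ = √(L² − r² sin²θ) = 0.11567 m.
|ω_rod| = r ω |cosθ| / √(L² − r² sin²θ) = 0.0392·199.8·0.61841/0.11567 = 41.882 rad/s.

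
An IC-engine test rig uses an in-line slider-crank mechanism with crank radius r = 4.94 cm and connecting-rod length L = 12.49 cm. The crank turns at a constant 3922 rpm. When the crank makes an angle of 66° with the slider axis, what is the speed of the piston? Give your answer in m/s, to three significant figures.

21.7

ω = 2π·3922/60 = 410.7 rad/s
For an in-line slider-crank, x = r cosθ + √(L² − r² sin²θ), so v = −rω sinθ·[1 + r cosθ/√(L² − r² sin²θ)].
With r = 0.0494 m, L = 0.1249 m, θ = 66°: √(L² − r² sin²θ) = 0.11646 m.
v = −0.0494·410.7·0.91355·[1 + 0.0494·0.40674/0.11646] = -21.733 m/s.
|v| = 21.733 m/s.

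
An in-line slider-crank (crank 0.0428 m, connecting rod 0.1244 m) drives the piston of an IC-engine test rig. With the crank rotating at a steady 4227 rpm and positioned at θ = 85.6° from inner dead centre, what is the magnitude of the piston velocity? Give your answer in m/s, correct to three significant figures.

ω = 2π·4227/60 = 442.7 rad/s
For an in-line slider-crank, x = r cosθ + √(L² − r² sin²θ), so v = −rω sinθ·[1 + r cosθ/√(L² − r² sin²θ)].
With r = 0.0428 m, L = 0.1244 m, θ = 85.6°: √(L² − r² sin²θ) = 0.11685 m.
v = −0.0428·442.7·0.99705·[1 + 0.0428·0.07672/0.11685] = -19.42 m/s.
|v| = 19.42 m/s.

19.4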